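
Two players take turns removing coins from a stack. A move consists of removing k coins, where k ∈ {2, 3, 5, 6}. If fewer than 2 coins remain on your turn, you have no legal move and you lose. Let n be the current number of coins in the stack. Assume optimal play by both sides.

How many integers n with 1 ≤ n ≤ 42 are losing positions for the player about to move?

11

Build the W/L table. Terminal = L. A non-terminal position is W if it has a move to some L; otherwise it is L.
n=0: no move → L
n=1: no move → L
n=2: →0(L), so W
n=3: →1(L), so W
n=4: →1(L), so W
n=5: →0(L), so W
n=6: →1(L), so W
n=7: →1(L), so W
n=8: →6(W), 5(W), 3(W), 2(W) — all W, so L
n=9: →7(W), 6(W), 4(W), 3(W) — all W, so L
n=10: →8(L), so W
n=11: →9(L), so W
n=12: →9(L), so W
n=13: →8(L), so W
n=14: →9(L), so W
n=15: →9(L), so W
n=16: →14(W), 13(W), 11(W), 10(W) — all W, so L
n=17: →15(W), 14(W), 12(W), 11(W) — all W, so L
n=18: →16(L), so W
n=19: →17(L), so W
n=20: →17(L), so W
n=21: →16(L), so W
n=22: →17(L), so W
n=23: →17(L), so W
n=24: →22(W), 21(W), 19(W), 18(W) — all W, so L
n=25: →23(W), 22(W), 20(W), 19(W) — all W, so L
n=26: →24(L), so W
n=27: →25(L), so W
n=28: →25(L), so W
n=29: →24(L), so W
n=30: →25(L), so W
n=31: →25(L), so W
n=32: →30(W), 29(W), 27(W), 26(W) — all W, so L
n=33: →31(W), 30(W), 28(W), 27(W) — all W, so L
n=34: →32(L), so W
n=35: →33(L), so W
n=36: →33(L), so W
n=37: →32(L), so W
n=38: →33(L), so W
n=39: →33(L), so W
n=40: →38(W), 37(W), 35(W), 34(W) — all W, so L
n=41: →39(W), 38(W), 36(W), 35(W) — all W, so L
n=42: →40(L), so W
L entries with 1 ≤ n ≤ 42 (n=0 is outside the asked range and is not counted): n = 1, 8, 9, 16, 17, 24, 25, 32, 33, 40, 41; that makes 11.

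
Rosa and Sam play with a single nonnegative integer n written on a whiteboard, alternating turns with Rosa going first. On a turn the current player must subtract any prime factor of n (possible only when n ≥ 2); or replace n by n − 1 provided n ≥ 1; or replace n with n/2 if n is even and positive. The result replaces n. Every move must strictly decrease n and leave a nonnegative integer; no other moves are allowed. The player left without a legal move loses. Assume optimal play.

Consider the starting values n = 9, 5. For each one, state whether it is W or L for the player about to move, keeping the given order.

Positions with no move are L. A position that does have a move is losing for the player to move precisely when every available move leads to a winning position for the opponent. Fill in the labels:
n=0: no move → L
n=1: reaches L-position 0 → W
n=2: reaches L-position 0 → W
n=3: reaches L-position 0 → W
n=4: only reaches 2(W), 3(W), all W → L
n=5: reaches L-position 0 → W
n=6: reaches L-position 4 → W
n=7: reaches L-position 0 → W
n=8: reaches L-position 4 → W
n=9: only reaches 6(W), 8(W), all W → L

9: L, 5: W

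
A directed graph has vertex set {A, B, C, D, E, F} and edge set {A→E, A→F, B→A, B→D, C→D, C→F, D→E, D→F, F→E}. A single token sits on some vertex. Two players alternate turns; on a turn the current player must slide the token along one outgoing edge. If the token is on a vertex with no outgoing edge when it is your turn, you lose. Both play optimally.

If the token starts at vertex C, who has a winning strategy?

The second player wins.

Classify positions by backward induction: terminal positions (no move available) are L. From any other position, the mover wins iff some move reaches an L.
Every edge goes from a vertex to one that appears earlier in the order E, F, A, D, B, C, so processing vertices in that order labels each vertex after all of its successors.
E: no outgoing edge → L
F: can move to E, which is L ⇒ W
A: can move to E, which is L ⇒ W
D: can move to E, which is L ⇒ W
B: moves to D(W), A(W); every one is W ⇒ L
C: moves to D(W), F(W); every one is W ⇒ L
Every move from C reaches a W position, so the mover loses.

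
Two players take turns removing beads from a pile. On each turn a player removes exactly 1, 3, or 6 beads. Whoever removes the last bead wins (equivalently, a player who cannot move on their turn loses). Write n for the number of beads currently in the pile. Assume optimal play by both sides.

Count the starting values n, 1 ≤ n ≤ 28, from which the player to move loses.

Build the W/L table. Terminal = L. A non-terminal position is W if it has a move to some L; otherwise it is L.
n=0: no move → L
n=1: →0(L), so W
n=2: →1(W) only, which is W, so L
n=3: →2(L), so W
n=4: →3(W), 1(W) — all W, so L
n=5: →4(L), so W
n=6: →0(L), so W
n=7: →4(L), so W
n=8: →2(L), so W
n=9: →8(W), 6(W), 3(W) — all W, so L
n=10: →9(L), so W
n=11: →10(W), 8(W), 5(W) — all W, so L
n=12: →11(L), so W
n=13: →12(W), 10(W), 7(W) — all W, so L
n=14: →13(L), so W
n=15: →9(L), so W
n=16: →13(L), so W
n=17: →11(L), so W
n=18: →17(W), 15(W), 12(W) — all W, so L
n=19: →18(L), so W
n=20: →19(W), 17(W), 14(W) — all W, so L
n=21: →20(L), so W
n=22: →21(W), 19(W), 16(W) — all W, so L
n=23: →22(L), so W
n=24: →18(L), so W
n=25: →22(L), so W
n=26: →20(L), so W
n=27: →26(W), 24(W), 21(W) — all W, so L
n=28: →27(L), so W
L entries with 1 ≤ n ≤ 28 (n=0 is outside the asked range and is not counted): n = 2, 4, 9, 11, 13, 18, 20, 22, 27; that makes 9.

9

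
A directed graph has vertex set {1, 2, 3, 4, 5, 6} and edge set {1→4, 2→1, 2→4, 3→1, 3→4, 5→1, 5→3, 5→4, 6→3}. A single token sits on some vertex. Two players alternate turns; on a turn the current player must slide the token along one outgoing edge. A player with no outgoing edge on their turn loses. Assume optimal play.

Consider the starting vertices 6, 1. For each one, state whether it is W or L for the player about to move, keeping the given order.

Positions with no move are L. A position that does have a move is losing for the player to move precisely when every available move leads to a winning position for the opponent. Fill in the labels:
Every edge goes from a vertex to one that appears earlier in the order 4, 1, 3, 2, 6, 5, so processing vertices in that order labels each vertex after all of its successors.
4: no outgoing edge → L
1: reaches L-position 4 → W
3: reaches L-position 4 → W
2: reaches L-position 4 → W
6: only reaches 3(W), which is W → L
5: reaches L-position 4 → W

6: L, 1: W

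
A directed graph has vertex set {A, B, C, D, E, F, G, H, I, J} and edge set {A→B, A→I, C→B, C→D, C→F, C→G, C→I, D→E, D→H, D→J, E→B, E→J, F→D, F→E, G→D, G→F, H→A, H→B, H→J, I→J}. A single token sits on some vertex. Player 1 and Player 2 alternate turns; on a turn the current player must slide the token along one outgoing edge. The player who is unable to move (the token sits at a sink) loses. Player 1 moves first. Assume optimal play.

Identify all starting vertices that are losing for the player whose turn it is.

Positions with no move are L. A position that does have a move is losing for the player to move precisely when every available move leads to a winning position for the opponent. Fill in the labels:
Every edge goes from a vertex to one that appears earlier in the order B, J, I, A, H, E, D, F, G, C, so processing vertices in that order labels each vertex after all of its successors.
B: no outgoing edge → L
J: no outgoing edge → L
I: can move to J, which is L ⇒ W
A: can move to B, which is L ⇒ W
H: can move to J, which is L ⇒ W
E: can move to J, which is L ⇒ W
D: can move to J, which is L ⇒ W
F: moves to D(W), E(W); every one is W ⇒ L
G: can move to F, which is L ⇒ W
C: can move to F, which is L ⇒ W
Reading off the rows marked L gives the requested list; there are 3 such vertices.

B, F, J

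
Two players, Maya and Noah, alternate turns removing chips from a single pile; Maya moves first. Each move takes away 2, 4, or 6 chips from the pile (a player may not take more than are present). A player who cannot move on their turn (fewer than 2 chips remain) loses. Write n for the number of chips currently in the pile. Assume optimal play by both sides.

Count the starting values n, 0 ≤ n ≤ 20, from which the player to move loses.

6

Positions with no move are L. A position that does have a move is losing for the player to move precisely when every available move leads to a winning position for the opponent. Fill in the labels:
n=0: no move → L
n=1: no move → L
n=2: →0(L), so W
n=3: →1(L), so W
n=4: →0(L), so W
n=5: →1(L), so W
n=6: →0(L), so W
n=7: →1(L), so W
n=8: →6(W), 4(W), 2(W) — all W, so L
n=9: →7(W), 5(W), 3(W) — all W, so L
n=10: →8(L), so W
n=11: →9(L), so W
n=12: →8(L), so W
n=13: →9(L), so W
n=14: →8(L), so W
n=15: →9(L), so W
n=16: →14(W), 12(W), 10(W) — all W, so L
n=17: →15(W), 13(W), 11(W) — all W, so L
n=18: →16(L), so W
n=19: →17(L), so W
n=20: →16(L), so W
L entries with 0 ≤ n ≤ 20: n = 0, 1, 8, 9, 16, 17; that makes 6.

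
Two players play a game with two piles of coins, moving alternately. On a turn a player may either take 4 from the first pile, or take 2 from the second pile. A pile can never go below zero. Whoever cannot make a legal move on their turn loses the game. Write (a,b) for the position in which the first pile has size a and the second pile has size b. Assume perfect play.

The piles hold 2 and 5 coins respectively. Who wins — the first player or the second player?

Label each position W (a win for the player to move) or L (a loss). A position with no legal move is L; any other position is W exactly when some move reaches an L, and L when every move reaches a W.
No move ever increases a pile, so every position that can arise here has a ≤ 2 and b ≤ 5; it is enough to label the cells with 0 ≤ a ≤ 2 and 0 ≤ b ≤ 5.
Every move lowers a or b (never raises either), so fill the grid row by row in increasing a, and left to right within a row: each cell's successors are then already labelled.
      b=0  b=1  b=2  b=3  b=4  b=5
a=0:    L    L    W    W    L    L
a=1:    L    L    W    W    L    L
a=2:    L    L    W    W    L    L
Cells with no legal move (terminal, hence L): (0,0), (0,1), (1,0), (1,1), (2,0), (2,1).
The remaining L cells, each justified by listing all of its moves:
(0,4): only reaches (0,2)(W), which is W → L
(0,5): only reaches (0,3)(W), which is W → L
(1,4): only reaches (1,2)(W), which is W → L
(1,5): only reaches (1,3)(W), which is W → L
(2,4): only reaches (2,2)(W), which is W → L
(2,5): only reaches (2,3)(W), which is W → L
Every other cell has at least one move into one of the L cells above, so it is W.
Every move from (2,5) reaches a W position, so the mover loses.

The second player wins.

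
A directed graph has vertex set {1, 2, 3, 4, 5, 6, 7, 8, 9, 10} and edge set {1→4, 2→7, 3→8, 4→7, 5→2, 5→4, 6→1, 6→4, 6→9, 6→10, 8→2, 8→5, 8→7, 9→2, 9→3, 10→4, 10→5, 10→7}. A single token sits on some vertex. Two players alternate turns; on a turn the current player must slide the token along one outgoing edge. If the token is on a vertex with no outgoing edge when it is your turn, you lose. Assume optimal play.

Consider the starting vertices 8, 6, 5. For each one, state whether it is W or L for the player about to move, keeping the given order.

8: W, 6: W, 5: L

Label each position W (a win for the player to move) or L (a loss). A position with no legal move is L; any other position is W exactly when some move reaches an L, and L when every move reaches a W.
Every edge goes from a vertex to one that appears earlier in the order 7, 4, 2, 5, 8, 3, 10, 9, 1, 6, so processing vertices in that order labels each vertex after all of its successors.
7: no outgoing edge → L
4: W (go to 7, an L position)
2: W (go to 7, an L position)
5: L (options 2(W), 4(W) are all W)
8: W (go to 5, an L position)
3: L (sole option 8(W) is W)
10: W (go to 5, an L position)
9: W (go to 3, an L position)
1: L (sole option 4(W) is W)
6: W (go to 1, an L position)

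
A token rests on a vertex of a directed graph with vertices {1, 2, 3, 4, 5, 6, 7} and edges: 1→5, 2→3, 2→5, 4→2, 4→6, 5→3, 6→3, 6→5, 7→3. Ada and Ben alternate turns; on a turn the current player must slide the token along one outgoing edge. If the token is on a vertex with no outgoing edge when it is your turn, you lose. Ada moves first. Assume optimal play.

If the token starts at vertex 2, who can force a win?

Classify positions by backward induction: terminal positions (no move available) are L. From any other position, the mover wins iff some move reaches an L.
Every edge goes from a vertex to one that appears earlier in the order 3, 5, 2, 7, 6, 4, 1, so processing vertices in that order labels each vertex after all of its successors.
3: no outgoing edge → L
5: W (go to 3, an L position)
2: W (go to 3, an L position)
7: W (go to 3, an L position)
6: W (go to 3, an L position)
4: L (options 6(W), 2(W) are all W)
1: L (sole option 5(W) is W)
The starting position 2 is W: Ada should move to 3, handing over an L position.

Ada wins.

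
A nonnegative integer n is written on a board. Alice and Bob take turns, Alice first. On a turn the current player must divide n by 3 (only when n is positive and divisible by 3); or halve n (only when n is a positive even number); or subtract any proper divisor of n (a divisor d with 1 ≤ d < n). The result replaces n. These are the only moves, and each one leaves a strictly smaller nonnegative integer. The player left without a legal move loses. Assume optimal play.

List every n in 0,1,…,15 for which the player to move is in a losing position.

Compute win/loss labels from the base case upward. A position with no move is L. Any other position is W if it can reach an L in one move, else L.
n=0: no move → L
n=1: no move → L
n=2: reaches L-position 1 → W
n=3: reaches L-position 1 → W
n=4: only reaches 2(W), 3(W), all W → L
n=5: reaches L-position 4 → W
n=6: reaches L-position 4 → W
n=7: only reaches 6(W), which is W → L
n=8: reaches L-position 4 → W
n=9: only reaches 3(W), 6(W), 8(W), all W → L
n=10: reaches L-position 9 → W
n=11: only reaches 10(W), which is W → L
n=12: reaches L-position 4 → W
n=13: only reaches 12(W), which is W → L
n=14: reaches L-position 7 → W
n=15: only reaches 5(W), 10(W), 12(W), 14(W), all W → L
Reading off the rows marked L gives the requested list; there are 8 such values of n.

0, 1, 4, 7, 9, 11, 13, 15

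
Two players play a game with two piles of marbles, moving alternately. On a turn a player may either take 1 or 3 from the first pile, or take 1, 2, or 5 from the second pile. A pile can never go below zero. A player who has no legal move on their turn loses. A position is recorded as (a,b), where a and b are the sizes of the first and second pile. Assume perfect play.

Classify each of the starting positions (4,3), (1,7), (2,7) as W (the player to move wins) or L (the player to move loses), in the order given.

Use the standard recursion: the mover loses at a terminal position; elsewhere, the mover wins exactly when some move hands the opponent an L position.
No move ever increases a pile, so every position that can arise here has a ≤ 4 and b ≤ 7; it is enough to label the cells with 0 ≤ a ≤ 4 and 0 ≤ b ≤ 7.
Every move lowers a or b (never raises either), so fill the grid row by row in increasing a, and left to right within a row: each cell's successors are then already labelled.
      b=0  b=1  b=2  b=3  b=4  b=5  b=6  b=7
a=0:    L    W    W    L    W    W    L    W
a=1:    W    L    W    W    L    W    W    L
a=2:    L    W    W    L    W    W    L    W
a=3:    W    L    W    W    L    W    W    L
a=4:    L    W    W    L    W    W    L    W
Cells with no legal move (terminal, hence L): (0,0).
The remaining L cells, each justified by listing all of its moves:
(0,3): →(0,2)(W), (0,1)(W) — all W, so L
(0,6): →(0,5)(W), (0,4)(W), (0,1)(W) — all W, so L
(1,1): →(0,1)(W), (1,0)(W) — all W, so L
(1,4): →(0,4)(W), (1,3)(W), (1,2)(W) — all W, so L
(1,7): →(0,7)(W), (1,6)(W), (1,5)(W), (1,2)(W) — all W, so L
(2,0): →(1,0)(W) only, which is W, so L
(2,3): →(1,3)(W), (2,2)(W), (2,1)(W) — all W, so L
(2,6): →(1,6)(W), (2,5)(W), (2,4)(W), (2,1)(W) — all W, so L
(3,1): →(2,1)(W), (0,1)(W), (3,0)(W) — all W, so L
(3,4): →(2,4)(W), (0,4)(W), (3,3)(W), (3,2)(W) — all W, so L
(3,7): →(2,7)(W), (0,7)(W), (3,6)(W), (3,5)(W), (3,2)(W) — all W, so L
(4,0): →(3,0)(W), (1,0)(W) — all W, so L
(4,3): →(3,3)(W), (1,3)(W), (4,2)(W), (4,1)(W) — all W, so L
(4,6): →(3,6)(W), (1,6)(W), (4,5)(W), (4,4)(W), (4,1)(W) — all W, so L
Every other cell has at least one move into one of the L cells above, so it is W.
(4,3): one of the L cells justified above, so L
(1,7): one of the L cells justified above, so L
(2,7): the move to (1,7) reaches an L cell, so W

(4,3): L, (1,7): L, (2,7): W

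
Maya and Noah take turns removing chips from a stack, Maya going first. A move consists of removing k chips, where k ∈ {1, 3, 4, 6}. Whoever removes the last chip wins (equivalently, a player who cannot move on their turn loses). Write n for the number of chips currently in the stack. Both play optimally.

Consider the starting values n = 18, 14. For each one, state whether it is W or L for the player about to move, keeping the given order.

Build the W/L table. Terminal = L. A non-terminal position is W if it has a move to some L; otherwise it is L.
n=0: no move → L
n=1: reaches L-position 0 → W
n=2: only reaches 1(W), which is W → L
n=3: reaches L-position 2 → W
n=4: reaches L-position 0 → W
n=5: reaches L-position 2 → W
n=6: reaches L-position 2 → W
n=7: only reaches 6(W), 4(W), 3(W), 1(W), all W → L
n=8: reaches L-position 7 → W
n=9: only reaches 8(W), 6(W), 5(W), 3(W), all W → L
n=10: reaches L-position 9 → W
n=11: reaches L-position 7 → W
n=12: reaches L-position 9 → W
n=13: reaches L-position 9 → W
n=14: only reaches 13(W), 11(W), 10(W), 8(W), all W → L
n=15: reaches L-position 14 → W
n=16: only reaches 15(W), 13(W), 12(W), 10(W), all W → L
n=17: reaches L-position 16 → W
n=18: reaches L-position 14 → W

18: W, 14: L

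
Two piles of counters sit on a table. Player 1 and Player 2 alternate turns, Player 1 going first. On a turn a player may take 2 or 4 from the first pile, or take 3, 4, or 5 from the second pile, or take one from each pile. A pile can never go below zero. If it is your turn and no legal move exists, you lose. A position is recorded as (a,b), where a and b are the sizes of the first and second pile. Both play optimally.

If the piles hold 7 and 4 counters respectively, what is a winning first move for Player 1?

Move to (5,4).

Compute win/loss labels from the base case upward. A position with no move is L. Any other position is W if it can reach an L in one move, else L.
No move ever increases a pile, so every position that can arise here has a ≤ 7 and b ≤ 4; it is enough to label the cells with 0 ≤ a ≤ 7 and 0 ≤ b ≤ 4.
Every move lowers a or b (never raises either), so fill the grid row by row in increasing a, and left to right within a row: each cell's successors are then already labelled.
      b=0  b=1  b=2  b=3  b=4
a=0:    L    L    L    W    W
a=1:    L    W    W    W    W
a=2:    W    W    W    L    L
a=3:    W    L    L    L    W
a=4:    W    W    W    W    W
a=5:    W    W    W    W    L
a=6:    L    L    L    W    W
a=7:    L    W    W    W    W
Cells with no legal move (terminal, hence L): (0,0), (0,1), (0,2), (1,0).
The remaining L cells, each justified by listing all of its moves:
(2,3): →(0,3)(W), (2,0)(W), (1,2)(W) — all W, so L
(2,4): →(0,4)(W), (2,1)(W), (2,0)(W), (1,3)(W) — all W, so L
(3,1): →(1,1)(W), (2,0)(W) — all W, so L
(3,2): →(1,2)(W), (2,1)(W) — all W, so L
(3,3): →(1,3)(W), (3,0)(W), (2,2)(W) — all W, so L
(5,4): →(3,4)(W), (1,4)(W), (5,1)(W), (5,0)(W), (4,3)(W) — all W, so L
(6,0): →(4,0)(W), (2,0)(W) — all W, so L
(6,1): →(4,1)(W), (2,1)(W), (5,0)(W) — all W, so L
(6,2): →(4,2)(W), (2,2)(W), (5,1)(W) — all W, so L
(7,0): →(5,0)(W), (3,0)(W) — all W, so L
Every other cell has at least one move into one of the L cells above, so it is W.
From (7,4), the L positions reachable in one move are: (5,4), (7,0). Any move reaching one of these is winning.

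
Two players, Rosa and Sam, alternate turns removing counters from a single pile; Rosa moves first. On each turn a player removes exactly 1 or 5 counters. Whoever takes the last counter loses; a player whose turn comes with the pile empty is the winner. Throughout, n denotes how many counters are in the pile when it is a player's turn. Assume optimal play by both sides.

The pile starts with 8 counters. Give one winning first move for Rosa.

Remove 1, leaving 7.

Compute win/loss labels from the base case upward. A position with no move is W. Any other position is W if it can reach an L in one move, else L.
n=0: no move; the opponent has just taken the last counter and therefore loses → W
n=1: →0(W) only, which is W, so L
n=2: →1(L), so W
n=3: →2(W) only, which is W, so L
n=4: →3(L), so W
n=5: →4(W), 0(W) — all W, so L
n=6: →5(L), so W
n=7: →6(W), 2(W) — all W, so L
n=8: →7(L), so W
From 8, the L positions reachable in one move are: 7, 3. Any move reaching one of these is winning.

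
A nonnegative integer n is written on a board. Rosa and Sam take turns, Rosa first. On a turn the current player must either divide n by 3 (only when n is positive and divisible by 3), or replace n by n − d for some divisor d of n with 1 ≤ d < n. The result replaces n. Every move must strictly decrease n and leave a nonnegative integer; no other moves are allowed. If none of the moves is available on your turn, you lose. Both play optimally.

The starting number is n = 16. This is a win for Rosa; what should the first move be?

Use the standard recursion: the mover loses at a terminal position; elsewhere, the mover wins exactly when some move hands the opponent an L position.
n=0: no move → L
n=1: no move → L
n=2: →1(L), so W
n=3: →1(L), so W
n=4: →2(W), 3(W) — all W, so L
n=5: →4(L), so W
n=6: →4(L), so W
n=7: →6(W) only, which is W, so L
n=8: →4(L), so W
n=9: →3(W), 6(W), 8(W) — all W, so L
n=10: →9(L), so W
n=11: →10(W) only, which is W, so L
n=12: →4(L), so W
n=13: →12(W) only, which is W, so L
n=14: →7(L), so W
n=15: →5(W), 10(W), 12(W), 14(W) — all W, so L
n=16: →15(L), so W
From 16, the L positions reachable in one move are: 15.

Move to 15.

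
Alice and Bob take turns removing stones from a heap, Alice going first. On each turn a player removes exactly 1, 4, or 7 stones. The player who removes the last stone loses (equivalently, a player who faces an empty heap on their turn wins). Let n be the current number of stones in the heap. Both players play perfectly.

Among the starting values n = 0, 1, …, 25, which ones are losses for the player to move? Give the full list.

Label each position W (a win for the player to move) or L (a loss). A position with no legal move is W; any other position is W exactly when some move reaches an L, and L when every move reaches a W.
n=0: no move; the opponent has just taken the last stone and therefore loses → W
n=1: the only move is to 0(W), a W ⇒ L
n=2: can move to 1, which is L ⇒ W
n=3: the only move is to 2(W), a W ⇒ L
n=4: can move to 3, which is L ⇒ W
n=5: can move to 1, which is L ⇒ W
n=6: moves to 5(W), 2(W); every one is W ⇒ L
n=7: can move to 6, which is L ⇒ W
n=8: can move to 1, which is L ⇒ W
n=9: moves to 8(W), 5(W), 2(W); every one is W ⇒ L
n=10: can move to 9, which is L ⇒ W
n=11: moves to 10(W), 7(W), 4(W); every one is W ⇒ L
n=12: can move to 11, which is L ⇒ W
n=13: can move to 9, which is L ⇒ W
n=14: moves to 13(W), 10(W), 7(W); every one is W ⇒ L
n=15: can move to 14, which is L ⇒ W
n=16: can move to 9, which is L ⇒ W
n=17: moves to 16(W), 13(W), 10(W); every one is W ⇒ L
n=18: can move to 17, which is L ⇒ W
n=19: moves to 18(W), 15(W), 12(W); every one is W ⇒ L
n=20: can move to 19, which is L ⇒ W
n=21: can move to 17, which is L ⇒ W
n=22: moves to 21(W), 18(W), 15(W); every one is W ⇒ L
n=23: can move to 22, which is L ⇒ W
n=24: can move to 17, which is L ⇒ W
n=25: moves to 24(W), 21(W), 18(W); every one is W ⇒ L
Reading off the rows marked L gives the requested list; there are 10 such values of n.

1, 3, 6, 9, 11, 14, 17, 19, 22, 25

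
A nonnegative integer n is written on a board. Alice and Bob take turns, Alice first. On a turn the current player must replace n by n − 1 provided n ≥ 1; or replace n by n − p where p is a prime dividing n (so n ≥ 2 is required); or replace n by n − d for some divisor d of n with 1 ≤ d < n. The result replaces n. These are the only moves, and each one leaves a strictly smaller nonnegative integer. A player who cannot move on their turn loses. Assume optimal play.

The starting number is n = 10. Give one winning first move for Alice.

Work bottom-up. With no move the player to move loses. Otherwise the position is W if at least one move leads to an L position for the opponent, and L if every move leads to a W.
n=0: no move → L
n=1: reaches L-position 0 → W
n=2: reaches L-position 0 → W
n=3: reaches L-position 0 → W
n=4: only reaches 2(W), 3(W), all W → L
n=5: reaches L-position 0 → W
n=6: reaches L-position 4 → W
n=7: reaches L-position 0 → W
n=8: reaches L-position 4 → W
n=9: only reaches 6(W), 8(W), all W → L
n=10: reaches L-position 9 → W
From 10, the L positions reachable in one move are: 9.

Move to 9.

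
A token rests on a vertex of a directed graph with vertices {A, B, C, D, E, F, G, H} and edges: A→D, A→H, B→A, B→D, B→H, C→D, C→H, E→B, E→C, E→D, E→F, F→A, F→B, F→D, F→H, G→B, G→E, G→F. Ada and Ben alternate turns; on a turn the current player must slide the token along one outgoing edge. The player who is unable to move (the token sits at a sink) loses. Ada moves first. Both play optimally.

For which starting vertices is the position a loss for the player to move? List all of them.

Build the W/L table. Terminal = L. A non-terminal position is W if it has a move to some L; otherwise it is L.
Every edge goes from a vertex to one that appears earlier in the order D, H, A, B, C, F, E, G, so processing vertices in that order labels each vertex after all of its successors.
D: no outgoing edge → L
H: no outgoing edge → L
A: can move to H, which is L ⇒ W
B: can move to H, which is L ⇒ W
C: can move to H, which is L ⇒ W
F: can move to H, which is L ⇒ W
E: can move to D, which is L ⇒ W
G: moves to E(W), F(W), B(W); every one is W ⇒ L
Reading off the rows marked L gives the requested list; there are 3 such vertices.

D, G, H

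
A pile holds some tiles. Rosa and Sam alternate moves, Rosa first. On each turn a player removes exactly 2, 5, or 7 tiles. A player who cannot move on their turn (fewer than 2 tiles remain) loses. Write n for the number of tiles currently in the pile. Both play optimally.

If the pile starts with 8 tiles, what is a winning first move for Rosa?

Remove 7, leaving 1.

Work bottom-up. With no move the player to move loses. Otherwise the position is W if at least one move leads to an L position for the opponent, and L if every move leads to a W.
n=0: no move → L
n=1: no move → L
n=2: →0(L), so W
n=3: →1(L), so W
n=4: →2(W) only, which is W, so L
n=5: →0(L), so W
n=6: →4(L), so W
n=7: →0(L), so W
n=8: →1(L), so W
From 8, the L positions reachable in one move are: 1.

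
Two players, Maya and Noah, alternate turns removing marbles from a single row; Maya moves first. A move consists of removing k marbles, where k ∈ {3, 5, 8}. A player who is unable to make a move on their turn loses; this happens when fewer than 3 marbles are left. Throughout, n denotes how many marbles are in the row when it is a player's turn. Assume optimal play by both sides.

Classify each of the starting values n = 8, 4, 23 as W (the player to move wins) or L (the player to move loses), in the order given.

Work bottom-up. With no move the player to move loses. Otherwise the position is W if at least one move leads to an L position for the opponent, and L if every move leads to a W.
n=0: no move → L
n=1: no move → L
n=2: no move → L
n=3: reaches L-position 0 → W
n=4: reaches L-position 1 → W
n=5: reaches L-position 2 → W
n=6: reaches L-position 1 → W
n=7: reaches L-position 2 → W
n=8: reaches L-position 0 → W
n=9: reaches L-position 1 → W
n=10: reaches L-position 2 → W
n=11: only reaches 8(W), 6(W), 3(W), all W → L
n=12: only reaches 9(W), 7(W), 4(W), all W → L
n=13: only reaches 10(W), 8(W), 5(W), all W → L
n=14: reaches L-position 11 → W
n=15: reaches L-position 12 → W
n=16: reaches L-position 13 → W
n=17: reaches L-position 12 → W
n=18: reaches L-position 13 → W
n=19: reaches L-position 11 → W
n=20: reaches L-position 12 → W
n=21: reaches L-position 13 → W
n=22: only reaches 19(W), 17(W), 14(W), all W → L
n=23: only reaches 20(W), 18(W), 15(W), all W → L

8: W, 4: W, 23: L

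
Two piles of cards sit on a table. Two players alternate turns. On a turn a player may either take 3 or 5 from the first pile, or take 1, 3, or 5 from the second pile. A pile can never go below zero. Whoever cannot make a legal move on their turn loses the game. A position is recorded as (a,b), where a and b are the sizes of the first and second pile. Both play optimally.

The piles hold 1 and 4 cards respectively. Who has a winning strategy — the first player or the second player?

The second player wins.

Build the W/L table. Terminal = L. A non-terminal position is W if it has a move to some L; otherwise it is L.
No move ever increases a pile, so every position that can arise here has a ≤ 1 and b ≤ 4; it is enough to label the cells with 0 ≤ a ≤ 1 and 0 ≤ b ≤ 4.
Every move lowers a or b (never raises either), so fill the grid row by row in increasing a, and left to right within a row: each cell's successors are then already labelled.
      b=0  b=1  b=2  b=3  b=4
a=0:    L    W    L    W    L
a=1:    L    W    L    W    L
Cells with no legal move (terminal, hence L): (0,0), (1,0).
The remaining L cells, each justified by listing all of its moves:
(0,2): →(0,1)(W) only, which is W, so L
(0,4): →(0,3)(W), (0,1)(W) — all W, so L
(1,2): →(1,1)(W) only, which is W, so L
(1,4): →(1,3)(W), (1,1)(W) — all W, so L
Every other cell has at least one move into one of the L cells above, so it is W.
The starting position (1,4) is L: whatever the player to move does, the opponent receives a W position.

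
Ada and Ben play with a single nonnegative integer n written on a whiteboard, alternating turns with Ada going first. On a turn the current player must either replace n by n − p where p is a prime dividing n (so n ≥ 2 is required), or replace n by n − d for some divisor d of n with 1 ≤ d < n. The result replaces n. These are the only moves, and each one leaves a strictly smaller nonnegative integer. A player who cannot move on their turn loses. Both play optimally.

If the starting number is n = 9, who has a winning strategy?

Classify positions by backward induction: terminal positions (no move available) are L. From any other position, the mover wins iff some move reaches an L.
n=0: no move → L
n=1: no move → L
n=2: can move to 0, which is L ⇒ W
n=3: can move to 0, which is L ⇒ W
n=4: moves to 2(W), 3(W); every one is W ⇒ L
n=5: can move to 0, which is L ⇒ W
n=6: can move to 4, which is L ⇒ W
n=7: can move to 0, which is L ⇒ W
n=8: can move to 4, which is L ⇒ W
n=9: moves to 6(W), 8(W); every one is W ⇒ L
The starting position 9 is L: whatever Ada does, the opponent receives a W position.

Ben wins.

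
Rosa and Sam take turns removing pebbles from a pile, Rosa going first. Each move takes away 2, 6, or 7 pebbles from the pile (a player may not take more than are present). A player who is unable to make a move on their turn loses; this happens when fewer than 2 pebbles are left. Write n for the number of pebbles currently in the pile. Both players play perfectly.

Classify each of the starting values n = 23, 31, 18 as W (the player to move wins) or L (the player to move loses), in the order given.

Classify positions by backward induction: terminal positions (no move available) are L. From any other position, the mover wins iff some move reaches an L.
n=0: no move → L
n=1: no move → L
n=2: W (go to 0, an L position)
n=3: W (go to 1, an L position)
n=4: L (sole option 2(W) is W)
n=5: L (sole option 3(W) is W)
n=6: W (go to 4, an L position)
n=7: W (go to 5, an L position)
n=8: W (go to 1, an L position)
n=9: L (options 7(W), 3(W), 2(W) are all W)
n=10: W (go to 4, an L position)
n=11: W (go to 9, an L position)
n=12: W (go to 5, an L position)
n=13: L (options 11(W), 7(W), 6(W) are all W)
n=14: L (options 12(W), 8(W), 7(W) are all W)
n=15: W (go to 13, an L position)
n=16: W (go to 14, an L position)
n=17: L (options 15(W), 11(W), 10(W) are all W)
n=18: L (options 16(W), 12(W), 11(W) are all W)
n=19: W (go to 17, an L position)
n=20: W (go to 18, an L position)
n=21: W (go to 14, an L position)
n=22: L (options 20(W), 16(W), 15(W) are all W)
n=23: W (go to 17, an L position)
n=24: W (go to 22, an L position)
n=25: W (go to 18, an L position)
n=26: L (options 24(W), 20(W), 19(W) are all W)
n=27: L (options 25(W), 21(W), 20(W) are all W)
n=28: W (go to 26, an L position)
n=29: W (go to 27, an L position)
n=30: L (options 28(W), 24(W), 23(W) are all W)
n=31: L (options 29(W), 25(W), 24(W) are all W)

23: W, 31: L, 18: L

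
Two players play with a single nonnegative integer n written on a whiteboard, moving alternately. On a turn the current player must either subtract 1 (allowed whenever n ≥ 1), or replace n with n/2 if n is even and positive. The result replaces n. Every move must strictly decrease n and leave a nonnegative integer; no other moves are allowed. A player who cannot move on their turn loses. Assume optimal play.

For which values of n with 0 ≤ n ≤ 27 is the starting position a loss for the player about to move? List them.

0, 2, 5, 7, 9, 11, 13, 15, 17, 19, 21, 23, 25, 27

Positions with no move are L. A position that does have a move is losing for the player to move precisely when every available move leads to a winning position for the opponent. Fill in the labels:
n=0: no move → L
n=1: reaches L-position 0 → W
n=2: only reaches 1(W), which is W → L
n=3: reaches L-position 2 → W
n=4: reaches L-position 2 → W
n=5: only reaches 4(W), which is W → L
n=6: reaches L-position 5 → W
n=7: only reaches 6(W), which is W → L
n=8: reaches L-position 7 → W
n=9: only reaches 8(W), which is W → L
n=10: reaches L-position 5 → W
n=11: only reaches 10(W), which is W → L
n=12: reaches L-position 11 → W
n=13: only reaches 12(W), which is W → L
n=14: reaches L-position 7 → W
n=15: only reaches 14(W), which is W → L
n=16: reaches L-position 15 → W
n=17: only reaches 16(W), which is W → L
n=18: reaches L-position 9 → W
n=19: only reaches 18(W), which is W → L
n=20: reaches L-position 19 → W
n=21: only reaches 20(W), which is W → L
n=22: reaches L-position 11 → W
n=23: only reaches 22(W), which is W → L
n=24: reaches L-position 23 → W
n=25: only reaches 24(W), which is W → L
n=26: reaches L-position 13 → W
n=27: only reaches 26(W), which is W → L
Reading off the rows marked L gives the requested list; there are 14 such values of n.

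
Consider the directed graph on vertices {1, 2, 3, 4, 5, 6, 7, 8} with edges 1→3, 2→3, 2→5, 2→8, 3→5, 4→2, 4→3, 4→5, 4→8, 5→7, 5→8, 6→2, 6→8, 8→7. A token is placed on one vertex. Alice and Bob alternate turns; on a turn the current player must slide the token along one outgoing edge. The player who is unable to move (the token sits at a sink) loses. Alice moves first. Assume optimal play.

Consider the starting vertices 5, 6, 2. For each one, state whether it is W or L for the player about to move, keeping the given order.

5: W, 6: L, 2: W

Compute win/loss labels from the base case upward. A position with no move is L. Any other position is W if it can reach an L in one move, else L.
Every edge goes from a vertex to one that appears earlier in the order 7, 8, 5, 3, 2, 1, 4, 6, so processing vertices in that order labels each vertex after all of its successors.
7: no outgoing edge → L
8: reaches L-position 7 → W
5: reaches L-position 7 → W
3: only reaches 5(W), which is W → L
2: reaches L-position 3 → W
1: reaches L-position 3 → W
4: reaches L-position 3 → W
6: only reaches 2(W), 8(W), all W → L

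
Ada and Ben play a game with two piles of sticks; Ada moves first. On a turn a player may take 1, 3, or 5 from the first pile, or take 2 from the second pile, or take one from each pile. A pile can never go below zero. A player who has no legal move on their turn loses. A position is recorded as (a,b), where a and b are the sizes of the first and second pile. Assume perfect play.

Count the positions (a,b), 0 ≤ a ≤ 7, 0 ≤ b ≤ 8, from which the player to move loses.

Work bottom-up. With no move the player to move loses. Otherwise the position is W if at least one move leads to an L position for the opponent, and L if every move leads to a W.
Every move lowers a or b (never raises either), so fill the grid row by row in increasing a, and left to right within a row: each cell's successors are then already labelled.
      b=0  b=1  b=2  b=3  b=4  b=5  b=6  b=7  b=8
a=0:    L    L    W    W    L    L    W    W    L
a=1:    W    W    W    L    W    W    W    L    W
a=2:    L    L    W    W    W    L    L    W    W
a=3:    W    W    W    L    W    W    W    W    W
a=4:    L    L    W    W    W    L    L    W    W
a=5:    W    W    W    L    W    W    W    W    W
a=6:    L    L    W    W    W    L    L    W    W
a=7:    W    W    W    L    L    W    W    W    L
Cells with no legal move (terminal, hence L): (0,0), (0,1).
The remaining L cells, each justified by listing all of its moves:
(0,4): →(0,2)(W) only, which is W, so L
(0,5): →(0,3)(W) only, which is W, so L
(0,8): →(0,6)(W) only, which is W, so L
(1,3): →(0,3)(W), (1,1)(W), (0,2)(W) — all W, so L
(1,7): →(0,7)(W), (1,5)(W), (0,6)(W) — all W, so L
(2,0): →(1,0)(W) only, which is W, so L
(2,1): →(1,1)(W), (1,0)(W) — all W, so L
(2,5): →(1,5)(W), (2,3)(W), (1,4)(W) — all W, so L
(2,6): →(1,6)(W), (2,4)(W), (1,5)(W) — all W, so L
(3,3): →(2,3)(W), (0,3)(W), (3,1)(W), (2,2)(W) — all W, so L
(4,0): →(3,0)(W), (1,0)(W) — all W, so L
(4,1): →(3,1)(W), (1,1)(W), (3,0)(W) — all W, so L
(4,5): →(3,5)(W), (1,5)(W), (4,3)(W), (3,4)(W) — all W, so L
(4,6): →(3,6)(W), (1,6)(W), (4,4)(W), (3,5)(W) — all W, so L
(5,3): →(4,3)(W), (2,3)(W), (0,3)(W), (5,1)(W), (4,2)(W) — all W, so L
(6,0): →(5,0)(W), (3,0)(W), (1,0)(W) — all W, so L
(6,1): →(5,1)(W), (3,1)(W), (1,1)(W), (5,0)(W) — all W, so L
(6,5): →(5,5)(W), (3,5)(W), (1,5)(W), (6,3)(W), (5,4)(W) — all W, so L
(6,6): →(5,6)(W), (3,6)(W), (1,6)(W), (6,4)(W), (5,5)(W) — all W, so L
(7,3): →(6,3)(W), (4,3)(W), (2,3)(W), (7,1)(W), (6,2)(W) — all W, so L
(7,4): →(6,4)(W), (4,4)(W), (2,4)(W), (7,2)(W), (6,3)(W) — all W, so L
(7,8): →(6,8)(W), (4,8)(W), (2,8)(W), (7,6)(W), (6,7)(W) — all W, so L
Every other cell has at least one move into one of the L cells above, so it is W.
L cells per row: a=0: 5, a=1: 2, a=2: 4, a=3: 1, a=4: 4, a=5: 1, a=6: 4, a=7: 3; total 24.

24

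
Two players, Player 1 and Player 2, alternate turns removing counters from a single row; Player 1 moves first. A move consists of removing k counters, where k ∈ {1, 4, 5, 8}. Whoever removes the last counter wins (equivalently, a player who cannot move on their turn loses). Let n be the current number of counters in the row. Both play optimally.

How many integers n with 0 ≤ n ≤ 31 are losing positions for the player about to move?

8

Use the standard recursion: the mover loses at a terminal position; elsewhere, the mover wins exactly when some move hands the opponent an L position.
n=0: no move → L
n=1: reaches L-position 0 → W
n=2: only reaches 1(W), which is W → L
n=3: reaches L-position 2 → W
n=4: reaches L-position 0 → W
n=5: reaches L-position 0 → W
n=6: reaches L-position 2 → W
n=7: reaches L-position 2 → W
n=8: reaches L-position 0 → W
n=9: only reaches 8(W), 5(W), 4(W), 1(W), all W → L
n=10: reaches L-position 9 → W
n=11: only reaches 10(W), 7(W), 6(W), 3(W), all W → L
n=12: reaches L-position 11 → W
n=13: reaches L-position 9 → W
n=14: reaches L-position 9 → W
n=15: reaches L-position 11 → W
n=16: reaches L-position 11 → W
n=17: reaches L-position 9 → W
n=18: only reaches 17(W), 14(W), 13(W), 10(W), all W → L
n=19: reaches L-position 18 → W
n=20: only reaches 19(W), 16(W), 15(W), 12(W), all W → L
n=21: reaches L-position 20 → W
n=22: reaches L-position 18 → W
n=23: reaches L-position 18 → W
n=24: reaches L-position 20 → W
n=25: reaches L-position 20 → W
n=26: reaches L-position 18 → W
n=27: only reaches 26(W), 23(W), 22(W), 19(W), all W → L
n=28: reaches L-position 27 → W
n=29: only reaches 28(W), 25(W), 24(W), 21(W), all W → L
n=30: reaches L-position 29 → W
n=31: reaches L-position 27 → W
L entries with 0 ≤ n ≤ 31: n = 0, 2, 9, 11, 18, 20, 27, 29; that makes 8.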